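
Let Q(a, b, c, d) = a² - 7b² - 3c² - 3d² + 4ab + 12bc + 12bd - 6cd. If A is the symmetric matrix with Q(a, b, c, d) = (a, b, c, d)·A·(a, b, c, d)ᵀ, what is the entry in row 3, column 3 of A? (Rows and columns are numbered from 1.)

-3

The coefficient of c² in Q is -3, and that is exactly A[3,3].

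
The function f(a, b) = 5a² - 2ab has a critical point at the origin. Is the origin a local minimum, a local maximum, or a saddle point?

The Hessian at the origin is H = [[10, -2], [-2, 0]].
det H = 10·0 − (-2)² = -4 < 0, so H is indefinite.
Therefore the origin is a saddle point.

saddle point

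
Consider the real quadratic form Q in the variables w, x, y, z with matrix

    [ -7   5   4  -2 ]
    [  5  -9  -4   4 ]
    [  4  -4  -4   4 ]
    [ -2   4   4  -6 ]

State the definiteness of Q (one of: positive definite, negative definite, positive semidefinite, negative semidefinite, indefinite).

negative definite

Symmetric row and column elimination reduces A to a congruent diagonal form with pivots -7, -38/7, -28/19, -4/7.
That gives 4 negative pivots.
Hence Q is negative definite.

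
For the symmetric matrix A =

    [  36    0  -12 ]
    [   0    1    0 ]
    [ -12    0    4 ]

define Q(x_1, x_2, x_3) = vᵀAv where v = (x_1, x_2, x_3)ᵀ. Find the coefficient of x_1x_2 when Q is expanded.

The coefficient of x_1x_2 is A[1,2] + A[2,1] = 2·0 = 0.

0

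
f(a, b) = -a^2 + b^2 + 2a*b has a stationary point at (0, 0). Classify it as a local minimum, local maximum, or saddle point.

The Hessian at the origin is H = [[-2, 2], [2, 2]].
det H = -2·2 − (2)² = -8 < 0, so H is indefinite.
Therefore the origin is a saddle point.

saddle point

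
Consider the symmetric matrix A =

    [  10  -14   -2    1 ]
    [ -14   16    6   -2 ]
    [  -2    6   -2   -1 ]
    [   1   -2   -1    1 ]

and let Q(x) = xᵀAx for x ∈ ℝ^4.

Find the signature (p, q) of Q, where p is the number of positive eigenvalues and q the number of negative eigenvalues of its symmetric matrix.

(2, 2)

Applying the same elementary operations to the rows and columns of A produces a congruent diagonal matrix with entries 10, -18/5, 4/9, -3.
Counting signs: 2 positive, 2 negative.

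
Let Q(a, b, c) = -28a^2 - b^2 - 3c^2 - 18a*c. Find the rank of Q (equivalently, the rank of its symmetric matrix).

Write A = [[-28, 0, -9], [0, -1, 0], [-9, 0, -3]].
An LDLᵀ factorisation of A has diagonal entries -28, -1, -3/28.
So there are 3 negative pivots.
The rank is the number of nonzero pivots: 3.

3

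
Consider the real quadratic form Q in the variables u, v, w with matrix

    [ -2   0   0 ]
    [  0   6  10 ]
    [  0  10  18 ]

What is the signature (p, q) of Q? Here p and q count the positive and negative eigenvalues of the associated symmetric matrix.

Row-reducing A symmetrically gives the diagonal entries -2, 6, 4/3.
So there are 2 positive, 1 negative pivots.

(2, 1)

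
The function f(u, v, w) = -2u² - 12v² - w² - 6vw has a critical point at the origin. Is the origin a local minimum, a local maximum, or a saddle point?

local maximum

The Hessian at the origin is H = [[-4, 0, 0], [0, -24, -6], [0, -6, -2]].
Applying the same elementary operations to the rows and columns of H produces a congruent diagonal matrix with entries -4, -24, -1/2.
So there are 3 negative pivots.
H is negative definite, so the origin is a strict local maximum.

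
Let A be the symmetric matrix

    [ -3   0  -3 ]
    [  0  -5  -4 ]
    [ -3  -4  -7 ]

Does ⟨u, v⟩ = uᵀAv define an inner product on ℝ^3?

Leading principal minors: Δ_1 = -3, Δ_2 = 15, Δ_3 = -12.
The signs alternate starting with Δ_1 < 0, so by Sylvester's criterion Q is negative definite.
⟨·,·⟩ is an inner product exactly when A is positive definite.

no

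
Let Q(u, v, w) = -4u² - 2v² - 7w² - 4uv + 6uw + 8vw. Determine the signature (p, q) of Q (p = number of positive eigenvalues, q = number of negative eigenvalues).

(1, 2)

The symmetric matrix is A = [[-4, -2, 3], [-2, -2, 4], [3, 4, -7]].
Congruent diagonalization of A (simultaneous row and column reduction) yields pivots -4, -1, 3/2.
That gives 1 positive, 2 negative pivots.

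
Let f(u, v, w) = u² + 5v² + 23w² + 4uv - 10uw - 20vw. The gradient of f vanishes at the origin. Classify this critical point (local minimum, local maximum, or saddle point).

saddle point

The Hessian at the origin is H = [[2, 4, -10], [4, 10, -20], [-10, -20, 46]].
An LDLᵀ factorisation of H has diagonal entries 2, 2, -4.
So there are 2 positive, 1 negative pivots.
H is indefinite, so the origin is a saddle point.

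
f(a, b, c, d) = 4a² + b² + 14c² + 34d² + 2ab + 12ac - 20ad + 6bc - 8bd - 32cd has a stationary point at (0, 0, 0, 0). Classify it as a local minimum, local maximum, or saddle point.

The Hessian at the origin is H = [[8, 2, 12, -20], [2, 2, 6, -8], [12, 6, 28, -32], [-20, -8, -32, 68]].
Row-reducing H symmetrically gives the diagonal entries 8, 3/2, 4, 8.
That gives 4 positive pivots.
H is positive definite, so the origin is a strict local minimum.

local minimum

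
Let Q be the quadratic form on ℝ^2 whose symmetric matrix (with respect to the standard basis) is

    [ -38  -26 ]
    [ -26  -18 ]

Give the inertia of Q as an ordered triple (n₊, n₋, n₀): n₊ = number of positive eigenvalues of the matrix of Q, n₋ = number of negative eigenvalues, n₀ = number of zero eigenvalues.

(0, 2, 0)

Applying the same elementary operations to the rows and columns of A produces a congruent diagonal matrix with entries -38, -4/19.
That gives 2 negative pivots.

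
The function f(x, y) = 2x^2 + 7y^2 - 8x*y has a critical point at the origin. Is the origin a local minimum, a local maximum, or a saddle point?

saddle point

The Hessian at the origin is H = [[4, -8], [-8, 14]].
det H = 4·14 − (-8)² = -8 < 0, so H is indefinite.
Therefore the origin is a saddle point.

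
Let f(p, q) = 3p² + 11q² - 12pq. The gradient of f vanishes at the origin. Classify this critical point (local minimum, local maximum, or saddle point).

The Hessian at the origin is H = [[6, -12], [-12, 22]].
det H = 6·22 − (-12)² = -12 < 0, so H is indefinite.
Therefore the origin is a saddle point.

saddle point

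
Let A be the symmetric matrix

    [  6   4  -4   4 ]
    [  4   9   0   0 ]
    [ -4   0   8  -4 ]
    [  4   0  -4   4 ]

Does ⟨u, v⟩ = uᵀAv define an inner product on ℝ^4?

Leading principal minors: Δ_1 = 6, Δ_2 = 38, Δ_3 = 160, Δ_4 = 32.
All leading principal minors are positive, so by Sylvester's criterion Q is positive definite.
⟨·,·⟩ is an inner product exactly when A is positive definite.

yes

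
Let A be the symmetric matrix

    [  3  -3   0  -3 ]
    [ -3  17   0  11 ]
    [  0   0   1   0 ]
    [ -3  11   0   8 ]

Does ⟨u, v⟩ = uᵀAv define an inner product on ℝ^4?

Leading principal minors: Δ_1 = 3, Δ_2 = 42, Δ_3 = 42, Δ_4 = 18.
All leading principal minors are positive, so by Sylvester's criterion Q is positive definite.
⟨·,·⟩ is an inner product exactly when A is positive definite.

yes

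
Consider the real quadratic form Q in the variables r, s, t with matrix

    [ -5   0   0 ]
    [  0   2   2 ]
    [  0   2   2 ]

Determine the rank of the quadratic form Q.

Congruent diagonalization of A (simultaneous row and column reduction) yields pivots -5, 2, 0.
That gives 1 positive, 1 negative, 1 zero pivots.
The rank is the number of nonzero pivots: 2.

2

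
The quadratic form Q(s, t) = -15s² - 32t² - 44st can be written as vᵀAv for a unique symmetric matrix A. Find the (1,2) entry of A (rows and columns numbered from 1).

The coefficient of s·t in Q is -44. For a symmetric A this equals A[1,2] + A[2,1] = 2·A[1,2].
So A[1,2] = -44/2 = -22.

-22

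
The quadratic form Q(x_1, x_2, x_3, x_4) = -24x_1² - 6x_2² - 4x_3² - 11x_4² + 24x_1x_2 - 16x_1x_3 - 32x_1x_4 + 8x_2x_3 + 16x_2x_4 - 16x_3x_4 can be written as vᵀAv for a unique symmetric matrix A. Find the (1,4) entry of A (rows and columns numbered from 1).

The coefficient of x_1·x_4 in Q is -32. For a symmetric A this equals A[1,4] + A[4,1] = 2·A[1,4].
So A[1,4] = -32/2 = -16.

-16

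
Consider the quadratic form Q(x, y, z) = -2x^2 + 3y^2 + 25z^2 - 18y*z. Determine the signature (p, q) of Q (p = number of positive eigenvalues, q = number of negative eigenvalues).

Write A = [[-2, 0, 0], [0, 3, -9], [0, -9, 25]].
Applying the same elementary operations to the rows and columns of A produces a congruent diagonal matrix with entries -2, 3, -2.
Counting signs: 1 positive, 2 negative.

(1, 2)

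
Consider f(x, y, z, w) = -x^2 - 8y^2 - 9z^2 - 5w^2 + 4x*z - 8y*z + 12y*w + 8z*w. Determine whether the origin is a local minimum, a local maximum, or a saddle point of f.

local maximum

The Hessian at the origin is H = [[-2, 0, 4, 0], [0, -16, -8, 12], [4, -8, -18, 8], [0, 12, 8, -10]].
Symmetric row and column elimination reduces H to a congruent diagonal form with pivots -2, -16, -6, -1/3.
So there are 4 negative pivots.
H is negative definite, so the origin is a strict local maximum.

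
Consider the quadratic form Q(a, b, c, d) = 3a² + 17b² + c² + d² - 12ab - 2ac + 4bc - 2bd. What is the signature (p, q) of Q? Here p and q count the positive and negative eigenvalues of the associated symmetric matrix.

The symmetric matrix is A = [[3, -6, -1, 0], [-6, 17, 2, -1], [-1, 2, 1, 0], [0, -1, 0, 1]].
Row-reducing A symmetrically gives the diagonal entries 3, 5, 2/3, 4/5.
So there are 4 positive pivots.

(4, 0)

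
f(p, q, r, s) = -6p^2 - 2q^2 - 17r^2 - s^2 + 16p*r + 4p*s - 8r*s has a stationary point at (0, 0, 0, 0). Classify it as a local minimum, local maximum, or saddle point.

The Hessian at the origin is H = [[-12, 0, 16, 4], [0, -4, 0, 0], [16, 0, -34, -8], [4, 0, -8, -2]].
Symmetric row and column elimination reduces H to a congruent diagonal form with pivots -12, -4, -38/3, -2/19.
That gives 4 negative pivots.
H is negative definite, so the origin is a strict local maximum.

local maximum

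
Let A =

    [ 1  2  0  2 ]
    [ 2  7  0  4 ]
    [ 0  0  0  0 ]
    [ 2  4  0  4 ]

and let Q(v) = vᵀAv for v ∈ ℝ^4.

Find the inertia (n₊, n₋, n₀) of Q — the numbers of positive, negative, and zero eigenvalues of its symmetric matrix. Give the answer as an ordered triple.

Symmetric row and column elimination reduces A to a congruent diagonal form with pivots 1, 3, 0, 0.
So there are 2 positive, 2 zero pivots.

(2, 0, 2)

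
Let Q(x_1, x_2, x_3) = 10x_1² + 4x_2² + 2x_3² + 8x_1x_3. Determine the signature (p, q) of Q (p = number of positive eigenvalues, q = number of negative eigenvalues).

(3, 0)

The symmetric matrix is A = [[10, 0, 4], [0, 4, 0], [4, 0, 2]].
Congruent diagonalization of A (simultaneous row and column reduction) yields pivots 10, 4, 2/5.
That gives 3 positive pivots.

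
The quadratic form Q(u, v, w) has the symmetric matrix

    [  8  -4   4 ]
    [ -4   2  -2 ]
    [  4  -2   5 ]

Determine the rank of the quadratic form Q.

2

Applying the same elementary operations to the rows and columns of A produces a congruent diagonal matrix with entries 8, 0, 3.
So there are 2 positive, 1 zero pivots.
The rank is the number of nonzero pivots: 2.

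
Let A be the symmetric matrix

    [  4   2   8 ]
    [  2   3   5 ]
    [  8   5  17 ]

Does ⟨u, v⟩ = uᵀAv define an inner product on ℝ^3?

Row-reducing A symmetrically gives the diagonal entries 4, 2, 1/2.
So there are 3 positive pivots.
Hence Q is positive definite.
⟨·,·⟩ is an inner product exactly when A is positive definite.

yes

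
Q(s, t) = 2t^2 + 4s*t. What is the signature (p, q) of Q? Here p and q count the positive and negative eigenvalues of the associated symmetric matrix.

(1, 1)

The symmetric matrix is A = [[0, 2], [2, 2]].
By Sylvester's law of inertia any congruent diagonalization of A has 1 positive, 1 negative and 0 zero entries.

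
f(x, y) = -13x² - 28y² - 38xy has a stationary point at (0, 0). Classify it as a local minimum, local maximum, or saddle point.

local maximum

The Hessian at the origin is H = [[-26, -38], [-38, -56]].
det H = -26·-56 − (-38)² = 12 > 0 and H[1,1] = -26 < 0, so H is negative definite.
Therefore the origin is a local maximum.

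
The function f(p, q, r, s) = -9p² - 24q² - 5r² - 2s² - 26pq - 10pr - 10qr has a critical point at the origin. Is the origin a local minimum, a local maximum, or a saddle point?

The Hessian at the origin is H = [[-18, -26, -10, 0], [-26, -48, -10, 0], [-10, -10, -10, 0], [0, 0, 0, -4]].
Symmetric row and column elimination reduces H to a congruent diagonal form with pivots -18, -94/9, -120/47, -4.
That gives 4 negative pivots.
H is negative definite, so the origin is a strict local maximum.

local maximum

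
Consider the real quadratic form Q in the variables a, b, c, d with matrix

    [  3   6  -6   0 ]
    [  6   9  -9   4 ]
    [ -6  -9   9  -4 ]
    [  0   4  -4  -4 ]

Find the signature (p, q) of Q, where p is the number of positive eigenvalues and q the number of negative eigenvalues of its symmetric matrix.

Symmetric row and column elimination reduces A to a congruent diagonal form with pivots 3, -3, 0, 4/3.
That gives 2 positive, 1 negative, 1 zero pivots.

(2, 1)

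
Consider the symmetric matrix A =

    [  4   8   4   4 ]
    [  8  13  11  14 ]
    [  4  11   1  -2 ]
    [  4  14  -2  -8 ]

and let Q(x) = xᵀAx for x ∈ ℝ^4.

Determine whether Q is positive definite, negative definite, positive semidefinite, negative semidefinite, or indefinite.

indefinite

Applying the same elementary operations to the rows and columns of A produces a congruent diagonal matrix with entries 4, -3, 0, 0.
That gives 1 positive, 1 negative, 2 zero pivots.
Hence Q is indefinite.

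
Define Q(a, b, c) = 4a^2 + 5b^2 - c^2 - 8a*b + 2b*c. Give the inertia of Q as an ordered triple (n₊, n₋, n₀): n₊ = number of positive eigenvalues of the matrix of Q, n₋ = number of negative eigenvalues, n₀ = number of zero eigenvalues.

Write A = [[4, -4, 0], [-4, 5, 1], [0, 1, -1]].
Applying the same elementary operations to the rows and columns of A produces a congruent diagonal matrix with entries 4, 1, -2.
Counting signs: 2 positive, 1 negative.

(2, 1, 0)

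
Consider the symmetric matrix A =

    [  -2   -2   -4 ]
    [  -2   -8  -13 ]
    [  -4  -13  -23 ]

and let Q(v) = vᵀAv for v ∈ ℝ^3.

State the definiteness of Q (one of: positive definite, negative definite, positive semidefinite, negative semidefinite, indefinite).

Symmetric row and column elimination reduces A to a congruent diagonal form with pivots -2, -6, -3/2.
That gives 3 negative pivots.
Hence Q is negative definite.

negative definite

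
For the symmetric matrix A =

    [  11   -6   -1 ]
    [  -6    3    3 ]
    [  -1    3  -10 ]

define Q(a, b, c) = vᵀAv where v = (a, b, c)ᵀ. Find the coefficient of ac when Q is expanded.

The coefficient of ac is A[1,3] + A[3,1] = 2·(-1) = -2.

-2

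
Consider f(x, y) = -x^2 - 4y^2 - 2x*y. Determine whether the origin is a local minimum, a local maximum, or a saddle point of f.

The Hessian at the origin is H = [[-2, -2], [-2, -8]].
det H = -2·-8 − (-2)² = 12 > 0 and H[1,1] = -2 < 0, so H is negative definite.
Therefore the origin is a local maximum.

local maximum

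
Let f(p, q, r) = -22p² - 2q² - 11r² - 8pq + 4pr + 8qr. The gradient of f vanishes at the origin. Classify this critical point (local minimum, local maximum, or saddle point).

The Hessian at the origin is H = [[-44, -8, 4], [-8, -4, 8], [4, 8, -22]].
An LDLᵀ factorisation of H has diagonal entries -44, -28/11, -6/7.
So there are 3 negative pivots.
H is negative definite, so the origin is a strict local maximum.

local maximum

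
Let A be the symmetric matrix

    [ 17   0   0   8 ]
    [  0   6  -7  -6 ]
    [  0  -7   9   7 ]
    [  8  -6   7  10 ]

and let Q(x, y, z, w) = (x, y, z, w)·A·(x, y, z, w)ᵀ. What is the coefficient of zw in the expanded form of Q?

14

The coefficient of zw is A[3,4] + A[4,3] = 2·7 = 14.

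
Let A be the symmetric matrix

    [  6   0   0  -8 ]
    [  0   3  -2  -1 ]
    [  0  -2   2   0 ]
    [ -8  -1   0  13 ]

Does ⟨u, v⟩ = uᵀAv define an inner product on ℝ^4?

yes

Leading principal minors: Δ_1 = 6, Δ_2 = 18, Δ_3 = 12, Δ_4 = 16.
All leading principal minors are positive, so by Sylvester's criterion Q is positive definite.
⟨·,·⟩ is an inner product exactly when A is positive definite.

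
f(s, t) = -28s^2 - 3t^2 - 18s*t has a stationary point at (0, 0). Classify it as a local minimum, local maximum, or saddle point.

local maximum

The Hessian at the origin is H = [[-56, -18], [-18, -6]].
det H = -56·-6 − (-18)² = 12 > 0 and H[1,1] = -56 < 0, so H is negative definite.
Therefore the origin is a local maximum.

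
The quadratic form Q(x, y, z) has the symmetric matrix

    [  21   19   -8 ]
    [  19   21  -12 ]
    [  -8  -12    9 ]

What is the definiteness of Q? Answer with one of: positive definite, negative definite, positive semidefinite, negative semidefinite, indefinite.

positive semidefinite

Congruent diagonalization of A (simultaneous row and column reduction) yields pivots 21, 80/21, 0.
So there are 2 positive, 1 zero pivots.
Hence Q is positive semidefinite.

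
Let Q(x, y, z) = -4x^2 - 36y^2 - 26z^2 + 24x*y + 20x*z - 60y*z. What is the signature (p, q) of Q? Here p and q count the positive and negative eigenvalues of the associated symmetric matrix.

(0, 2)

The associated matrix is A = [[-4, 12, 10], [12, -36, -30], [10, -30, -26]].
Row-reducing A symmetrically gives the diagonal entries -4, 0, -1.
That gives 2 negative, 1 zero pivots.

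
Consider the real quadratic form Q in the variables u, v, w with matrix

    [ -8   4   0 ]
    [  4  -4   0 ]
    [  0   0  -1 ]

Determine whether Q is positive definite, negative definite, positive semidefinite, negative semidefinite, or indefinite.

Leading principal minors: Δ_1 = -8, Δ_2 = 16, Δ_3 = -16.
The signs alternate starting with Δ_1 < 0, so by Sylvester's criterion Q is negative definite.

negative definite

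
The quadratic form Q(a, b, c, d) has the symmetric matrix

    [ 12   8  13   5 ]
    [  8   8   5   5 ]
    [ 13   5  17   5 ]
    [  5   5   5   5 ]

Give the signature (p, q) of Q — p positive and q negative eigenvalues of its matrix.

Row-reducing A symmetrically gives the diagonal entries 12, 8/3, -17/8, 60/17.
So there are 3 positive, 1 negative pivots.

(3, 1)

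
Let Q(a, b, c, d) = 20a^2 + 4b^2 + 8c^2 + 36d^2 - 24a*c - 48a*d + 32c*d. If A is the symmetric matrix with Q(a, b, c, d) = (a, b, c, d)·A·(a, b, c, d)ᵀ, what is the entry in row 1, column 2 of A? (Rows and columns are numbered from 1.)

0

The coefficient of a·b in Q is 0. For a symmetric A this equals A[1,2] + A[2,1] = 2·A[1,2].
So A[1,2] = 0/2 = 0.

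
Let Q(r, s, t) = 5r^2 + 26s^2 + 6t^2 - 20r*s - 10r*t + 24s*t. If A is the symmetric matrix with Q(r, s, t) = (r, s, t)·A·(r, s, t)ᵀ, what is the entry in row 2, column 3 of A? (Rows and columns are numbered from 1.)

12

The coefficient of s·t in Q is 24. For a symmetric A this equals A[2,3] + A[3,2] = 2·A[2,3].
So A[2,3] = 24/2 = 12.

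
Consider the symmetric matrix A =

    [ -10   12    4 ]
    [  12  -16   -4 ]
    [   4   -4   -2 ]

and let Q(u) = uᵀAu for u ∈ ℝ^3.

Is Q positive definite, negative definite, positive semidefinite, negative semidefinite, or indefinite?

Applying the same elementary operations to the rows and columns of A produces a congruent diagonal matrix with entries -10, -8/5, 0.
So there are 2 negative, 1 zero pivots.
Hence Q is negative semidefinite.

negative semidefinite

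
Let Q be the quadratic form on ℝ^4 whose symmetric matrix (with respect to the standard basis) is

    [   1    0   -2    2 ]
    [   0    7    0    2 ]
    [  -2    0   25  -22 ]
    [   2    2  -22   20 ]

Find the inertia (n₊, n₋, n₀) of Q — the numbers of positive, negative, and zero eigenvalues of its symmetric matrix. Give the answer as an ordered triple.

Applying the same elementary operations to the rows and columns of A produces a congruent diagonal matrix with entries 1, 7, 21, 0.
That gives 3 positive, 1 zero pivots.

(3, 0, 1)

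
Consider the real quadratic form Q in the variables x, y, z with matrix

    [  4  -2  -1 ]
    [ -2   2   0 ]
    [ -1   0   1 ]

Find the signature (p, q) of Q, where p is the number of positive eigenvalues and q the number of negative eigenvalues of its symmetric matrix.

Applying the same elementary operations to the rows and columns of A produces a congruent diagonal matrix with entries 4, 1, 1/2.
Counting signs: 3 positive.

(3, 0)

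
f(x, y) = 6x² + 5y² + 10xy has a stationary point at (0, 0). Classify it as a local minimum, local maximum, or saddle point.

The Hessian at the origin is H = [[12, 10], [10, 10]].
det H = 12·10 − (10)² = 20 > 0 and H[1,1] = 12 > 0, so H is positive definite.
Therefore the origin is a local minimum.

local minimum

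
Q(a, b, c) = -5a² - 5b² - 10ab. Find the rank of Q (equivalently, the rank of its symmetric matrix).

1

The associated matrix is A = [[-5, -5, 0], [-5, -5, 0], [0, 0, 0]].
Applying the same elementary operations to the rows and columns of A produces a congruent diagonal matrix with entries -5, 0, 0.
Counting signs: 1 negative, 2 zero.
The rank is the number of nonzero pivots: 1.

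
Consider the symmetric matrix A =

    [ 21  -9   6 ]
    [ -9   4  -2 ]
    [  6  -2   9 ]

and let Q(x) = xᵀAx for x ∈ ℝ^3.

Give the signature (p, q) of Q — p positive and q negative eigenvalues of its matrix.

(3, 0)

Row-reducing A symmetrically gives the diagonal entries 21, 1/7, 5.
That gives 3 positive pivots.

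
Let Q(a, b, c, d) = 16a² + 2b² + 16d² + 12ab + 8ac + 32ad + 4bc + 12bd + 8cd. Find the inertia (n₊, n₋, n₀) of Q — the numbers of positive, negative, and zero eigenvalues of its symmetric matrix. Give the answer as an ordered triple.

(1, 1, 2)

The associated matrix is A = [[16, 6, 4, 16], [6, 2, 2, 6], [4, 2, 0, 4], [16, 6, 4, 16]].
Congruent diagonalization of A (simultaneous row and column reduction) yields pivots 16, -1/4, 0, 0.
So there are 1 positive, 1 negative, 2 zero pivots.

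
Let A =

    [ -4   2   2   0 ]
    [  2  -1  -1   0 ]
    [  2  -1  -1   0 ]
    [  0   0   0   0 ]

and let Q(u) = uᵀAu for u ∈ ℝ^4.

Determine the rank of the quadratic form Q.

1

Row-reducing A symmetrically gives the diagonal entries -4, 0, 0, 0.
Counting signs: 1 negative, 3 zero.
The rank is the number of nonzero pivots: 1.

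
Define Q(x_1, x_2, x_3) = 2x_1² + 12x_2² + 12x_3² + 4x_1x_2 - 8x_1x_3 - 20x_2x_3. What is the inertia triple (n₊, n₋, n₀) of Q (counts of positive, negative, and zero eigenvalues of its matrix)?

(3, 0, 0)

The associated matrix is A = [[2, 2, -4], [2, 12, -10], [-4, -10, 12]].
Congruent diagonalization of A (simultaneous row and column reduction) yields pivots 2, 10, 2/5.
So there are 3 positive pivots.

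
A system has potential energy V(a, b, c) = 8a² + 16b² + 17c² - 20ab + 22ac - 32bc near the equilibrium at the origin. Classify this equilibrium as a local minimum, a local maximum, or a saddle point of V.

The Hessian at the origin is H = [[16, -20, 22], [-20, 32, -32], [22, -32, 34]].
Symmetric row and column elimination reduces H to a congruent diagonal form with pivots 16, 7, 6/7.
That gives 3 positive pivots.
H is positive definite, so the origin is a strict local minimum.

local minimum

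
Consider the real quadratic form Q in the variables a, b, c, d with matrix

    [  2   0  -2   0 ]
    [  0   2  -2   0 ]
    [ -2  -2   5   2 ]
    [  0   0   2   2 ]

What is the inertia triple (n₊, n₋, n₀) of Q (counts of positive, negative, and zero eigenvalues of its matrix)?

Row-reducing A symmetrically gives the diagonal entries 2, 2, 1, -2.
So there are 3 positive, 1 negative pivots.

(3, 1, 0)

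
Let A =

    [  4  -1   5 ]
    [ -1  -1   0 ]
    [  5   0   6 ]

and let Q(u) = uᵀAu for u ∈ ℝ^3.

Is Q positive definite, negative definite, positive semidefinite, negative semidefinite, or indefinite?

An LDLᵀ factorisation of A has diagonal entries 4, -5/4, 1.
Counting signs: 2 positive, 1 negative.
Hence Q is indefinite.

indefinite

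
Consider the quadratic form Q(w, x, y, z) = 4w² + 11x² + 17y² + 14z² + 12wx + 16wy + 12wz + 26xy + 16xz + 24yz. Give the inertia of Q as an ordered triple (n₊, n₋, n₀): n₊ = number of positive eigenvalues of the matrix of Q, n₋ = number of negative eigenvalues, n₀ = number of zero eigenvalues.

The associated matrix is A = [[4, 6, 8, 6], [6, 11, 13, 8], [8, 13, 17, 12], [6, 8, 12, 14]].
Row-reducing A symmetrically gives the diagonal entries 4, 2, 1/2, 4.
So there are 4 positive pivots.

(4, 0, 0)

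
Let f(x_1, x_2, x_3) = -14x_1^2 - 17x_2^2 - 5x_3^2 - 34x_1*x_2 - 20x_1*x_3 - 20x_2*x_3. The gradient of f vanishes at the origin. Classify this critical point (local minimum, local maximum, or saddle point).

The Hessian at the origin is H = [[-28, -34, -20], [-34, -34, -20], [-20, -20, -10]].
Symmetric row and column elimination reduces H to a congruent diagonal form with pivots -28, 51/7, 30/17.
So there are 2 positive, 1 negative pivots.
H is indefinite, so the origin is a saddle point.

saddle point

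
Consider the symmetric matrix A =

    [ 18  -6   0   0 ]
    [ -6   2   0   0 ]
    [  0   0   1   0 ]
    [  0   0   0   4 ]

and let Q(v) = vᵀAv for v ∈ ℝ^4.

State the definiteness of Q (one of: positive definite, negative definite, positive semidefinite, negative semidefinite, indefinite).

Applying the same elementary operations to the rows and columns of A produces a congruent diagonal matrix with entries 18, 0, 1, 4.
That gives 3 positive, 1 zero pivots.
Hence Q is positive semidefinite.

positive semidefinite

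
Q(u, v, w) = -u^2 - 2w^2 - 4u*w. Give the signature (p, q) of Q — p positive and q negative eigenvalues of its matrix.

The associated matrix is A = [[-1, 0, -2], [0, 0, 0], [-2, 0, -2]].
Applying the same elementary operations to the rows and columns of A produces a congruent diagonal matrix with entries -1, 0, 2.
That gives 1 positive, 1 negative, 1 zero pivots.

(1, 1)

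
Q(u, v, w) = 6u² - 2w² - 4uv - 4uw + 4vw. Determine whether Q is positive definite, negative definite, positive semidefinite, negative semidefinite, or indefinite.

The associated matrix is A = [[6, -2, -2], [-2, 0, 2], [-2, 2, -2]].
Symmetric row and column elimination reduces A to a congruent diagonal form with pivots 6, -2/3, 0.
So there are 1 positive, 1 negative, 1 zero pivots.
Hence Q is indefinite.

indefinite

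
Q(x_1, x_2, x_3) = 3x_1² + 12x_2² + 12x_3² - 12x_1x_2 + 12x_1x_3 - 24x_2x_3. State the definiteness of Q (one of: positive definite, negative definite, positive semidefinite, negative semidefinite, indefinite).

positive semidefinite

The associated matrix is A = [[3, -6, 6], [-6, 12, -12], [6, -12, 12]].
Row-reducing A symmetrically gives the diagonal entries 3, 0, 0.
So there are 1 positive, 2 zero pivots.
Hence Q is positive semidefinite.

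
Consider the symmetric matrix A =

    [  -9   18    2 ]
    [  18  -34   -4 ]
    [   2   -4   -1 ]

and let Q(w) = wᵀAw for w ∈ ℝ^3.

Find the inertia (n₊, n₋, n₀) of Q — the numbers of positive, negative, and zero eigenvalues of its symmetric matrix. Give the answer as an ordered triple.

An LDLᵀ factorisation of A has diagonal entries -9, 2, -5/9.
Counting signs: 1 positive, 2 negative.

(1, 2, 0)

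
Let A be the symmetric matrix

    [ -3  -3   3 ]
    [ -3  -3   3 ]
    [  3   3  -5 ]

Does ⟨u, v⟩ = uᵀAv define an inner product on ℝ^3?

no

Symmetric row and column elimination reduces A to a congruent diagonal form with pivots -3, 0, -2.
So there are 2 negative, 1 zero pivots.
Hence Q is negative semidefinite.
⟨·,·⟩ is an inner product exactly when A is positive definite.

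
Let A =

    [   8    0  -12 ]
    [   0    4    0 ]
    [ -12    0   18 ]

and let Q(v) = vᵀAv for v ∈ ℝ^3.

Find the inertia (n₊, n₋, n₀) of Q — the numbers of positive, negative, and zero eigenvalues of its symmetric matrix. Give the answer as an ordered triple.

(2, 0, 1)

Symmetric row and column elimination reduces A to a congruent diagonal form with pivots 8, 4, 0.
Counting signs: 2 positive, 1 zero.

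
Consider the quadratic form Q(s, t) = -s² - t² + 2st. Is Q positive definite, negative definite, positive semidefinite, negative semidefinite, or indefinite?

negative semidefinite

The associated matrix is A = [[-1, 1], [1, -1]].
Applying the same elementary operations to the rows and columns of A produces a congruent diagonal matrix with entries -1, 0.
That gives 1 negative, 1 zero pivots.
Hence Q is negative semidefinite.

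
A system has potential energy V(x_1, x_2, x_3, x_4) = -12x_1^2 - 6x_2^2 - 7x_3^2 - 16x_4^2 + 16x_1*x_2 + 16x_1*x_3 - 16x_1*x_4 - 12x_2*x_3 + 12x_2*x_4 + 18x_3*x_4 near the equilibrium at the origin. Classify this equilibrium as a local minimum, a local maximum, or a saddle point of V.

The Hessian at the origin is H = [[-24, 16, 16, -16], [16, -12, -12, 12], [16, -12, -14, 18], [-16, 12, 18, -32]].
Row-reducing H symmetrically gives the diagonal entries -24, -4/3, -2, -2.
That gives 4 negative pivots.
H is negative definite, so the origin is a strict local maximum.

local maximum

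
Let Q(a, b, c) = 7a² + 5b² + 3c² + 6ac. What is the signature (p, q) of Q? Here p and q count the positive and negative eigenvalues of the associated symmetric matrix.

(3, 0)

The symmetric matrix is A = [[7, 0, 3], [0, 5, 0], [3, 0, 3]].
Symmetric row and column elimination reduces A to a congruent diagonal form with pivots 7, 5, 12/7.
So there are 3 positive pivots.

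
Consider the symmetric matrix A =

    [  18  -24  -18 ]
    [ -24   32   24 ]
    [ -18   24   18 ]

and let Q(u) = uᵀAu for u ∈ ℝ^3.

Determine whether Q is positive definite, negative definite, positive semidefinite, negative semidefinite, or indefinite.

Symmetric row and column elimination reduces A to a congruent diagonal form with pivots 18, 0, 0.
So there are 1 positive, 2 zero pivots.
Hence Q is positive semidefinite.

positive semidefinite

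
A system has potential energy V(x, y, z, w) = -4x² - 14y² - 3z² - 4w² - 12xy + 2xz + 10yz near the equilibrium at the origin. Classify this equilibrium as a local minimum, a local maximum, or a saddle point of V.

The Hessian at the origin is H = [[-8, -12, 2, 0], [-12, -28, 10, 0], [2, 10, -6, 0], [0, 0, 0, -8]].
Congruent diagonalization of H (simultaneous row and column reduction) yields pivots -8, -10, -3/5, -8.
So there are 4 negative pivots.
H is negative definite, so the origin is a strict local maximum.

local maximum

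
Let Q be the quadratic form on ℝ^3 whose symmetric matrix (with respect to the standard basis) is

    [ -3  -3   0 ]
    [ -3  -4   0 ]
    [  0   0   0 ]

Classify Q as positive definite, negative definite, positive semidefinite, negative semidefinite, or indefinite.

negative semidefinite

Row-reducing A symmetrically gives the diagonal entries -3, -1, 0.
So there are 2 negative, 1 zero pivots.
Hence Q is negative semidefinite.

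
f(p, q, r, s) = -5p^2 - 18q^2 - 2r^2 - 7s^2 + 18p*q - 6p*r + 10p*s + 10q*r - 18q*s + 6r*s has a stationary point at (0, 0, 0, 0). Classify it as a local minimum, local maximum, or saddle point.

The Hessian at the origin is H = [[-10, 18, -6, 10], [18, -36, 10, -18], [-6, 10, -4, 6], [10, -18, 6, -14]].
An LDLᵀ factorisation of H has diagonal entries -10, -18/5, -2/9, -4.
That gives 4 negative pivots.
H is negative definite, so the origin is a strict local maximum.

local maximum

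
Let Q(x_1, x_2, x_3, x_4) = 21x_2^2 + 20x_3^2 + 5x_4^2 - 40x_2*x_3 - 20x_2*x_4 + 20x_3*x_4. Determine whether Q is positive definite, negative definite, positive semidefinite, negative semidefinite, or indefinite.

positive semidefinite

Write A = [[0, 0, 0, 0], [0, 21, -20, -10], [0, -20, 20, 10], [0, -10, 10, 5]].
Congruent diagonalization of A (simultaneous row and column reduction) yields pivots 0, 21, 20/21, 0.
Counting signs: 2 positive, 2 zero.
Hence Q is positive semidefinite.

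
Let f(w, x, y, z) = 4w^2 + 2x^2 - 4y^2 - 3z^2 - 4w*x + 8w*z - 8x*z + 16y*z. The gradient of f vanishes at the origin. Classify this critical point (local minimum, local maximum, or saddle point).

The Hessian at the origin is H = [[8, -4, 0, 8], [-4, 4, 0, -8], [0, 0, -8, 16], [8, -8, 16, -6]].
Applying the same elementary operations to the rows and columns of H produces a congruent diagonal matrix with entries 8, 2, -8, 10.
Counting signs: 3 positive, 1 negative.
H is indefinite, so the origin is a saddle point.

saddle point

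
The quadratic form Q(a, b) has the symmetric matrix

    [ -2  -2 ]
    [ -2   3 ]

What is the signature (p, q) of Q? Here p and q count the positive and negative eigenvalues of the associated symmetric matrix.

(1, 1)

Row-reducing A symmetrically gives the diagonal entries -2, 5.
So there are 1 positive, 1 negative pivots.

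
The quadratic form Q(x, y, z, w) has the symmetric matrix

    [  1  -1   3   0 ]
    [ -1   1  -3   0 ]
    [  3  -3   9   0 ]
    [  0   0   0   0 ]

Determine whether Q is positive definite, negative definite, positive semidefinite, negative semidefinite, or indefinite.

Congruent diagonalization of A (simultaneous row and column reduction) yields pivots 1, 0, 0, 0.
That gives 1 positive, 3 zero pivots.
Hence Q is positive semidefinite.

positive semidefinite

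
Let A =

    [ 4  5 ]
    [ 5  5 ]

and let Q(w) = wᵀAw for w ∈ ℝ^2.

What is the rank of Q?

2

Symmetric row and column elimination reduces A to a congruent diagonal form with pivots 4, -5/4.
Counting signs: 1 positive, 1 negative.
The rank is the number of nonzero pivots: 2.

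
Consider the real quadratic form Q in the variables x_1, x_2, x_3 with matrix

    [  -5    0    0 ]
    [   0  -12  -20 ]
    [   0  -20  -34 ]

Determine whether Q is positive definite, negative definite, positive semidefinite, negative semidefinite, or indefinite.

An LDLᵀ factorisation of A has diagonal entries -5, -12, -2/3.
Counting signs: 3 negative.
Hence Q is negative definite.

negative definite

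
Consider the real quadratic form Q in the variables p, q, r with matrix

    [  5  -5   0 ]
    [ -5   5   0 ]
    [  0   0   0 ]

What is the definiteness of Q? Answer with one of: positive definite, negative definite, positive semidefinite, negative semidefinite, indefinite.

positive semidefinite

Congruent diagonalization of A (simultaneous row and column reduction) yields pivots 5, 0, 0.
That gives 1 positive, 2 zero pivots.
Hence Q is positive semidefinite.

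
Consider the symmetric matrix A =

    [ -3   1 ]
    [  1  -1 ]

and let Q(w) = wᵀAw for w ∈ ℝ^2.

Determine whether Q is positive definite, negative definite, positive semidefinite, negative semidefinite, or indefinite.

negative definite

For the 2×2 matrix [[-3, 1], [1, -1]]: det = -3·-1 − (1)² = 2, trace = -4.
det > 0 so both eigenvalues share the sign of the trace; trace = -4 < 0 ⇒ both negative.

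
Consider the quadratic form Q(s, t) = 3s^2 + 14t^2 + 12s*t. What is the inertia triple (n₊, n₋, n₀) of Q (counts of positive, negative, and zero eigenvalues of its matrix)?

(2, 0, 0)

The symmetric matrix is A = [[3, 6], [6, 14]].
An LDLᵀ factorisation of A has diagonal entries 3, 2.
That gives 2 positive pivots.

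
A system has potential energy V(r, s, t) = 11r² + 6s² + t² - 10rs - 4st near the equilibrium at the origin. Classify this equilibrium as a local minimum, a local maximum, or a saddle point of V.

The Hessian at the origin is H = [[22, -10, 0], [-10, 12, -4], [0, -4, 2]].
Symmetric row and column elimination reduces H to a congruent diagonal form with pivots 22, 82/11, -6/41.
Counting signs: 2 positive, 1 negative.
H is indefinite, so the origin is a saddle point.

saddle point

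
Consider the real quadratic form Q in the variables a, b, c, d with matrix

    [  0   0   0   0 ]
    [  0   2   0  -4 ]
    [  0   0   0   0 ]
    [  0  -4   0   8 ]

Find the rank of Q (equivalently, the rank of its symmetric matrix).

Symmetric row and column elimination reduces A to a congruent diagonal form with pivots 0, 2, 0, 0.
So there are 1 positive, 3 zero pivots.
The rank is the number of nonzero pivots: 1.

1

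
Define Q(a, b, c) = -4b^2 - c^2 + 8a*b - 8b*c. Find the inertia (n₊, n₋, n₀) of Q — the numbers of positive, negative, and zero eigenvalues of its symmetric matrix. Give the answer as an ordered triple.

(1, 2, 0)

The symmetric matrix is A = [[0, 4, 0], [4, -4, -4], [0, -4, -1]].
By Sylvester's law of inertia any congruent diagonalization of A has 1 positive, 2 negative and 0 zero entries.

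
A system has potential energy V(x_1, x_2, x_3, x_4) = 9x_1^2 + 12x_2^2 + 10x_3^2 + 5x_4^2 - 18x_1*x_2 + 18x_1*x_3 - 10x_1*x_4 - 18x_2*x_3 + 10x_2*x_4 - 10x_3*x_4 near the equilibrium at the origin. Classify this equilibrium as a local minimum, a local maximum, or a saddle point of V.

The Hessian at the origin is H = [[18, -18, 18, -10], [-18, 24, -18, 10], [18, -18, 20, -10], [-10, 10, -10, 10]].
Symmetric row and column elimination reduces H to a congruent diagonal form with pivots 18, 6, 2, 40/9.
So there are 4 positive pivots.
H is positive definite, so the origin is a strict local minimum.

local minimum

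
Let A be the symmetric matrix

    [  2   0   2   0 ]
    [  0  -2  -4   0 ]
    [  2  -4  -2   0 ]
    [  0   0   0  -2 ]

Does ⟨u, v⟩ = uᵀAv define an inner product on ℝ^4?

no

An LDLᵀ factorisation of A has diagonal entries 2, -2, 4, -2.
Counting signs: 2 positive, 2 negative.
Hence Q is indefinite.
⟨·,·⟩ is an inner product exactly when A is positive definite.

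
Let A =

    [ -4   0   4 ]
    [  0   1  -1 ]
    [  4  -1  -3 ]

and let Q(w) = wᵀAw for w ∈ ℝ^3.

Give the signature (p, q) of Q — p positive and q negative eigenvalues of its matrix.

Symmetric row and column elimination reduces A to a congruent diagonal form with pivots -4, 1, 0.
Counting signs: 1 positive, 1 negative, 1 zero.

(1, 1)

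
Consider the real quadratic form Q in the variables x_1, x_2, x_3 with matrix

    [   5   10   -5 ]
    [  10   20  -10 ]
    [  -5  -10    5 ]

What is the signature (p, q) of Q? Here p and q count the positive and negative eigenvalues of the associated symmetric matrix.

(1, 0)

Symmetric row and column elimination reduces A to a congruent diagonal form with pivots 5, 0, 0.
That gives 1 positive, 2 zero pivots.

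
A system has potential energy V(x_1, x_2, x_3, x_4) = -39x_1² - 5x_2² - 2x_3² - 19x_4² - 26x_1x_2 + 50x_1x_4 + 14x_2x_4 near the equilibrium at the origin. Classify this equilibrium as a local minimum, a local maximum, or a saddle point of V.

The Hessian at the origin is H = [[-78, -26, 0, 50], [-26, -10, 0, 14], [0, 0, -4, 0], [50, 14, 0, -38]].
An LDLᵀ factorisation of H has diagonal entries -78, -4/3, -4, -8/13.
That gives 4 negative pivots.
H is negative definite, so the origin is a strict local maximum.

local maximum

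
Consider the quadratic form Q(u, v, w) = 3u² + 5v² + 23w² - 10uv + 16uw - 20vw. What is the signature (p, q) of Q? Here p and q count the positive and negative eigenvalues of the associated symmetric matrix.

(2, 1)

The associated matrix is A = [[3, -5, 8], [-5, 5, -10], [8, -10, 23]].
Symmetric row and column elimination reduces A to a congruent diagonal form with pivots 3, -10/3, 5.
Counting signs: 2 positive, 1 negative.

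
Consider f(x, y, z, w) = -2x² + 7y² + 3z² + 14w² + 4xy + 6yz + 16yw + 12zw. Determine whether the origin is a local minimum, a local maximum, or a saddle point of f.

The Hessian at the origin is H = [[-4, 4, 0, 0], [4, 14, 6, 16], [0, 6, 6, 12], [0, 16, 12, 28]].
An LDLᵀ factorisation of H has diagonal entries -4, 18, 4, 8/3.
Counting signs: 3 positive, 1 negative.
H is indefinite, so the origin is a saddle point.

saddle point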